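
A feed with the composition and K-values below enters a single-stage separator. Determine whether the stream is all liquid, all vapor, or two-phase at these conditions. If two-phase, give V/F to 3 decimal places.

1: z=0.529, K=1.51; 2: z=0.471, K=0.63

two-phase, V/F = 0.506

ΣzᵢKᵢ = 1.096; Σzᵢ/Kᵢ = 1.098.
Both exceed 1, so a two-phase solution exists.
Material balance + equilibrium reduce to Σ zᵢ(Kᵢ−1)/(1+ψ(Kᵢ−1)) = 0.
Newton iteration, ψ⁰ = 0.5:
  ψ = 0.500: g = 0.0011, g' = -0.184 → ψ = 0.506
Converged at ψ = 0.506.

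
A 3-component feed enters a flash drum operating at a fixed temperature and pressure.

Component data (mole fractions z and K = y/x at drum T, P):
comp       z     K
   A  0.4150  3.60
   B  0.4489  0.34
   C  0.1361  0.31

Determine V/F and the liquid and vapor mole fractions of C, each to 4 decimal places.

V/F = 0.3971, x_C = 0.1875, y_C = 0.0581

Material balance + equilibrium reduce to Σ zᵢ(Kᵢ−1)/(1+V/F(Kᵢ−1)) = 0.
g(0) = ΣzᵢKᵢ − 1 = 0.6888 and g(1) = 1 − Σzᵢ/Kᵢ = -0.8746, so a root lies in (0, 1).
Iterate (Newton) starting at V/F = 0.56:
  V/F = 0.5600: g = -0.18369, g' = -1.1292 → V/F = 0.3973
  V/F = 0.3973: g = -0.00024, g' = -1.1610 → V/F = 0.3971
Converged at V/F = 0.3971.
Compositions from xᵢ = zᵢ/(1+V/F(Kᵢ−1)), yᵢ = Kᵢxᵢ:
  A: x = 0.2042, y = 0.7350
  B: x = 0.6084, y = 0.2068
  C: x = 0.1875, y = 0.0581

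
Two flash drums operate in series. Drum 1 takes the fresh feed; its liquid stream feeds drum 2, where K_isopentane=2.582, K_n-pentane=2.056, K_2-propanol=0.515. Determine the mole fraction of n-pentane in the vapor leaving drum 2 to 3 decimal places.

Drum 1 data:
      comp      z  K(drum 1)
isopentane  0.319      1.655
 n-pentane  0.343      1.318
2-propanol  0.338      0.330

y_n-pentane (drum 2) = 0.336

Drum 1:
Material balance + equilibrium reduce to Σ zᵢ(Kᵢ−1)/(1+ψ₁(Kᵢ−1)) = 0.
g(0) = ΣzᵢKᵢ − 1 = 0.092 and g(1) = 1 − Σzᵢ/Kᵢ = -0.477, so a root lies in (0, 1).
Newton iteration, ψ₁⁰ = 0.5:
  ψ₁ = 0.500: g = -0.0890, g' = -0.447 → ψ₁ = 0.301
  ψ₁ = 0.301: g = -0.0095, g' = -0.362 → ψ₁ = 0.275
  ψ₁ = 0.275: g = -0.0001, g' = -0.355 → ψ₁ = 0.274
Converged at ψ₁ = 0.274.
Drum-1 compositions:
  isopentane: x = 0.270, y = 0.448
  n-pentane: x = 0.315, y = 0.416
  2-propanol: x = 0.414, y = 0.137
Drum-2 feed = drum-1 liquid: z₂ = (0.2704, 0.3155, 0.4141).
Drum 2:
Material balance + equilibrium reduce to Σ zᵢ(Kᵢ−1)/(1+ψ₂(Kᵢ−1)) = 0.
Feasibility: ΣzᵢKᵢ = 1.560, Σzᵢ/Kᵢ = 1.062 — both > 1, two phases present.
Iterate (Newton) starting at ψ₂ = 0.5:
  ψ₂ = 0.500: g = 0.1918, g' = -0.531 → ψ₂ = 0.861
  ψ₂ = 0.861: g = 0.0108, g' = -0.505 → ψ₂ = 0.882
Converged at ψ₂ = 0.882.
  isopentane: x = 0.113, y = 0.291
  n-pentane: x = 0.163, y = 0.336
  2-propanol: x = 0.724, y = 0.373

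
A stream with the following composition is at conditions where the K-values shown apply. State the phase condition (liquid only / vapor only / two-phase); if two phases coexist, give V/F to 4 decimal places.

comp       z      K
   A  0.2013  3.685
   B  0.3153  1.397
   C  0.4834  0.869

ΣzᵢKᵢ = 1.6023; Σzᵢ/Kᵢ = 0.8366.
Since Σzᵢ/Kᵢ < 1 the mixture is above its dew point — single vapor phase.

vapor only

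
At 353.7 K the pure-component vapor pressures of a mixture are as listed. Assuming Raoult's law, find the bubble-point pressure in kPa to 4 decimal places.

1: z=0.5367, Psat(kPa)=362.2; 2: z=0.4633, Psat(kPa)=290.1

At the bubble point ψ → 0, so ΣzᵢKᵢ = 1 with Kᵢ = Pᵢˢᵃᵗ/P ⇒ P = ΣzᵢPᵢˢᵃᵗ.
P = 0.5367·362.2 + 0.4633·290.1 = 328.7961 kPa

Pbub = 328.7961 kPa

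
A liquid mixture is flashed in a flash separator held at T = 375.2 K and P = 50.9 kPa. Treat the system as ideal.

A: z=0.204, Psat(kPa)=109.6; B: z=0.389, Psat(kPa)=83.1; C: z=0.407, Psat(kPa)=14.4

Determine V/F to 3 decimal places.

Raoult's law: Kᵢ = Pᵢˢᵃᵗ/P = Pᵢˢᵃᵗ/50.9.
  K_A = 109.6/50.9 = 2.15324, K_B = 83.1/50.9 = 1.63261, K_C = 14.4/50.9 = 0.28291
Material balance + equilibrium reduce to Σ zᵢ(Kᵢ−1)/(1+V/F(Kᵢ−1)) = 0.
Check two-phase: ΣzᵢKᵢ = 1.189 > 1 and Σzᵢ/Kᵢ = 1.772 > 1, so g(0) = 0.189 > 0 and g(1) = -0.772 < 0.
Newton–Raphson from V/F = 0.5:
  V/F = 0.500: g = -0.1188, g' = -0.708 → V/F = 0.332
  V/F = 0.332: g = -0.0096, g' = -0.609 → V/F = 0.316
Converged at V/F = 0.316.

V/F = 0.316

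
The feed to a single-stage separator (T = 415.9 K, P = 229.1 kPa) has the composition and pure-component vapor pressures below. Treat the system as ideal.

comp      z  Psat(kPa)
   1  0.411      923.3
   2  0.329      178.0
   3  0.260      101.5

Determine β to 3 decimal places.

β = 0.822

Raoult's law: Kᵢ = Pᵢˢᵃᵗ/P = Pᵢˢᵃᵗ/229.1.
  K_1 = 923.3/229.1 = 4.03012, K_2 = 178.0/229.1 = 0.77695, K_3 = 101.5/229.1 = 0.44304
Rachford–Rice: g(β) = Σ zᵢ(Kᵢ−1)/(1+β(Kᵢ−1)) = 0.
Check two-phase: ΣzᵢKᵢ = 2.027 > 1 and Σzᵢ/Kᵢ = 1.112 > 1, so g(0) = 1.027 > 0 and g(1) = -0.112 < 0.
Newton iteration, β⁰ = 0.7:
  β = 0.700: g = 0.0747, g' = -0.627 → β = 0.819
  β = 0.819: g = 0.0015, g' = -0.609 → β = 0.822
Converged at β = 0.822.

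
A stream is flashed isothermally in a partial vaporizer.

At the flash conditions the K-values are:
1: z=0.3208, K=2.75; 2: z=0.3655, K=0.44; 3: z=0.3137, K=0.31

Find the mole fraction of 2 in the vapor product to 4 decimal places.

Rachford–Rice: g(ψ) = Σ zᵢ(Kᵢ−1)/(1+ψ(Kᵢ−1)) = 0.
Feasibility: ΣzᵢKᵢ = 1.1403, Σzᵢ/Kᵢ = 1.9593 — both > 1, two phases present.
Newton–Raphson from ψ = 0.5:
  ψ = 0.5000: g = -0.31533, g' = -0.8487 → ψ = 0.1284
  ψ = 0.1284: g = 0.00032, g' = -0.9678 → ψ = 0.1288
Converged at ψ = 0.1288.
Compositions from xᵢ = zᵢ/(1+ψ(Kᵢ−1)), yᵢ = Kᵢxᵢ:
  1: x = 0.2618, y = 0.7200
  2: x = 0.3939, y = 0.1733
  3: x = 0.3443, y = 0.1067

y_2 = 0.1733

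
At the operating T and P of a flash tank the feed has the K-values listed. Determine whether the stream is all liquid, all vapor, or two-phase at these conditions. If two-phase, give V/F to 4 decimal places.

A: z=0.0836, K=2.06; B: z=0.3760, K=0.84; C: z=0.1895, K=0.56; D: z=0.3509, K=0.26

all liquid

ΣzᵢKᵢ = 0.6854; Σzᵢ/Kᵢ = 2.1762.
Since ΣzᵢKᵢ < 1 the mixture is below its bubble point — single liquid phase.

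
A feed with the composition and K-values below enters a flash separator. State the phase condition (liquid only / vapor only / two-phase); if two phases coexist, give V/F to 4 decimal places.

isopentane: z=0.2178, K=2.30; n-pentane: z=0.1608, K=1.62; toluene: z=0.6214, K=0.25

ΣzᵢKᵢ = 0.9168; Σzᵢ/Kᵢ = 2.6796.
Since ΣzᵢKᵢ < 1 the mixture is below its bubble point — single liquid phase.

liquid only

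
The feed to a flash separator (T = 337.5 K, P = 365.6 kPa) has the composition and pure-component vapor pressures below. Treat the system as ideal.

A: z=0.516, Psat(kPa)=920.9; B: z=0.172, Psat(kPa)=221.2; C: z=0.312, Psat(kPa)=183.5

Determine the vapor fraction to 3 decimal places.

Raoult's law: Kᵢ = Pᵢˢᵃᵗ/P = Pᵢˢᵃᵗ/365.6.
  K_A = 920.9/365.6 = 2.51887, K_B = 221.2/365.6 = 0.60503, K_C = 183.5/365.6 = 0.50191
Rachford–Rice: g(ψ) = Σ zᵢ(Kᵢ−1)/(1+ψ(Kᵢ−1)) = 0.
Check two-phase: ΣzᵢKᵢ = 1.560 > 1 and Σzᵢ/Kᵢ = 1.111 > 1, so g(0) = 0.560 > 0 and g(1) = -0.111 < 0.
Iterate (Newton) starting at ψ = 0.5:
  ψ = 0.500: g = 0.1539, g' = -0.563 → ψ = 0.773
  ψ = 0.773: g = 0.0100, g' = -0.512 → ψ = 0.793
Converged at ψ = 0.793.

ψ = 0.793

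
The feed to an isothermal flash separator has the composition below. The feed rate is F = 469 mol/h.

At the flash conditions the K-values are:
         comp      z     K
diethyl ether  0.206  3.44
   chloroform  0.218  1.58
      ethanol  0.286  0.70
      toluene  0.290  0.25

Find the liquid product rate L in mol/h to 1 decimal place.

Rachford–Rice: g(V/F) = Σ zᵢ(Kᵢ−1)/(1+V/F(Kᵢ−1)) = 0.
Feasibility: ΣzᵢKᵢ = 1.326, Σzᵢ/Kᵢ = 1.766 — both > 1, two phases present.
Newton–Raphson from V/F = 0.57:
  V/F = 0.570: g = -0.1781, g' = -0.791 → V/F = 0.345
  V/F = 0.345: g = -0.0107, g' = -0.741 → V/F = 0.330
Converged at V/F = 0.330.
Then V = V/F·F = 0.3304·469 = 155.0 mol/h and L = F − V = 314.0 mol/h.

L = 314.0 mol/h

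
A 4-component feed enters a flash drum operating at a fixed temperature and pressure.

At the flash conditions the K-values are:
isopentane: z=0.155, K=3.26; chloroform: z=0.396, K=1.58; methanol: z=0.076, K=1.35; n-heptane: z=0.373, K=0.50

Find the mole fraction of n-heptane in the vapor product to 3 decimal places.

y_n-heptane = 0.306

Material balance + equilibrium reduce to Σ zᵢ(Kᵢ−1)/(1+ψ(Kᵢ−1)) = 0.
Check two-phase: ΣzᵢKᵢ = 1.420 > 1 and Σzᵢ/Kᵢ = 1.100 > 1, so g(0) = 0.420 > 0 and g(1) = -0.100 < 0.
Newton iteration, ψ⁰ = 0.38:
  ψ = 0.380: g = 0.1699, g' = -0.468 → ψ = 0.743
  ψ = 0.743: g = 0.0156, g' = -0.417 → ψ = 0.780
Converged at ψ = 0.780.
Compositions from xᵢ = zᵢ/(1+ψ(Kᵢ−1)), yᵢ = Kᵢxᵢ:
  isopentane: x = 0.056, y = 0.183
  chloroform: x = 0.273, y = 0.431
  methanol: x = 0.060, y = 0.081
  n-heptane: x = 0.612, y = 0.306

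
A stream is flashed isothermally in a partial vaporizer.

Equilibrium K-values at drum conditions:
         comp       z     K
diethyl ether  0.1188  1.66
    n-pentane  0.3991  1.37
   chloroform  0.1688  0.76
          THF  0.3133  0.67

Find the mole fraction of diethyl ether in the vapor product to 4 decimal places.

Rachford–Rice: g(ψ) = Σ zᵢ(Kᵢ−1)/(1+ψ(Kᵢ−1)) = 0.
Feasibility: ΣzᵢKᵢ = 1.0822, Σzᵢ/Kᵢ = 1.0526 — both > 1, two phases present.
Newton iteration, ψ⁰ = 0.5:
  ψ = 0.5000: g = 0.01371, g' = -0.1297 → ψ = 0.6058
  ψ = 0.6058: g = 0.00002, g' = -0.1295 → ψ = 0.6059
Converged at ψ = 0.6059.
Compositions from xᵢ = zᵢ/(1+ψ(Kᵢ−1)), yᵢ = Kᵢxᵢ:
  diethyl ether: x = 0.0849, y = 0.1409
  n-pentane: x = 0.3260, y = 0.4466
  chloroform: x = 0.1975, y = 0.1501
  THF: x = 0.3916, y = 0.2624

y_diethyl ether = 0.1409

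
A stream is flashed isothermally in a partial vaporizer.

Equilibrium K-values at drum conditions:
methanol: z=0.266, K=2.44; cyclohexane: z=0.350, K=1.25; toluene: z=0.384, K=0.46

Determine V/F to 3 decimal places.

V/F = 0.540

Material balance + equilibrium reduce to Σ zᵢ(Kᵢ−1)/(1+V/F(Kᵢ−1)) = 0.
g(0) = ΣzᵢKᵢ − 1 = 0.263 and g(1) = 1 − Σzᵢ/Kᵢ = -0.224, so a root lies in (0, 1).
Newton–Raphson from V/F = 0.5:
  V/F = 0.500: g = 0.0164, g' = -0.414 → V/F = 0.540
Converged at V/F = 0.540.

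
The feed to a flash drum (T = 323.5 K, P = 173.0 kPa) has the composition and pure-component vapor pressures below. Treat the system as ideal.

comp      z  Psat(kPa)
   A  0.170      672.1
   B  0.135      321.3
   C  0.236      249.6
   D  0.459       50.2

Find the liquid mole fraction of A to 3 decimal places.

x_A = 0.086

Raoult's law: Kᵢ = Pᵢˢᵃᵗ/P = Pᵢˢᵃᵗ/173.0.
  K_A = 672.1/173.0 = 3.88497, K_B = 321.3/173.0 = 1.85723, K_C = 249.6/173.0 = 1.44277, K_D = 50.2/173.0 = 0.29017
Rachford–Rice: g(ψ) = Σ zᵢ(Kᵢ−1)/(1+ψ(Kᵢ−1)) = 0.
Check two-phase: ΣzᵢKᵢ = 1.385 > 1 and Σzᵢ/Kᵢ = 1.862 > 1, so g(0) = 0.385 > 0 and g(1) = -0.862 < 0.
Newton iteration, ψ⁰ = 0.62:
  ψ = 0.620: g = -0.2485, g' = -0.990 → ψ = 0.369
  ψ = 0.369: g = -0.0262, g' = -0.848 → ψ = 0.338
Converged at ψ = 0.338.
Compositions from xᵢ = zᵢ/(1+ψ(Kᵢ−1)), yᵢ = Kᵢxᵢ:
  A: x = 0.086, y = 0.334
  B: x = 0.105, y = 0.194
  C: x = 0.205, y = 0.296
  D: x = 0.604, y = 0.175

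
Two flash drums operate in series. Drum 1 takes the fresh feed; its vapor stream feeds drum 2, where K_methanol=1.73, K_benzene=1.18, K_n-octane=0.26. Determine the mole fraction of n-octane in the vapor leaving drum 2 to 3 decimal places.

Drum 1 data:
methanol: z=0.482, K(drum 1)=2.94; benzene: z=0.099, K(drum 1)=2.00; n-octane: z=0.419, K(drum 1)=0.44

y_n-octane (drum 2) = 0.119

Drum 1:
Let ψ₁ = V/F and solve Σ zᵢ(Kᵢ−1)/(1+ψ₁(Kᵢ−1)) = 0.
Check two-phase: ΣzᵢKᵢ = 1.799 > 1 and Σzᵢ/Kᵢ = 1.166 > 1, so g(0) = 0.799 > 0 and g(1) = -0.166 < 0.
Newton–Raphson from ψ₁ = 0.5:
  ψ₁ = 0.500: g = 0.2148, g' = -0.765 → ψ₁ = 0.781
  ψ₁ = 0.781: g = 0.0105, g' = -0.733 → ψ₁ = 0.795
Converged at ψ₁ = 0.795.
Drum-1 compositions:
  methanol: x = 0.190, y = 0.557
  benzene: x = 0.055, y = 0.110
  n-octane: x = 0.755, y = 0.332
Drum-2 feed = drum-1 vapor: z₂ = (0.5574, 0.1103, 0.3323).
Drum 2:
Newton iteration, ψ₂⁰ = 0.5:
  ψ₂ = 0.500: g = -0.0740, g' = -0.621 → ψ₂ = 0.381
  ψ₂ = 0.381: g = -0.0054, g' = -0.538 → ψ₂ = 0.371
Converged at ψ₂ = 0.371.
  methanol: x = 0.439, y = 0.759
  benzene: x = 0.103, y = 0.122
  n-octane: x = 0.458, y = 0.119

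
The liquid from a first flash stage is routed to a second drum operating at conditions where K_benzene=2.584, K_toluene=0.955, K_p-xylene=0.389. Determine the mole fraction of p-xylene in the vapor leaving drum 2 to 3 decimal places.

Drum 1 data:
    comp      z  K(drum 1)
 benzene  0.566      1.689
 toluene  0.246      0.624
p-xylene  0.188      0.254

Drum 1:
Rachford–Rice: g(ψ₁) = Σ zᵢ(Kᵢ−1)/(1+ψ₁(Kᵢ−1)) = 0.
g(0) = ΣzᵢKᵢ − 1 = 0.157 and g(1) = 1 − Σzᵢ/Kᵢ = -0.469, so a root lies in (0, 1).
Iterate (Newton) starting at ψ₁ = 0.44:
  ψ₁ = 0.440: g = -0.0204, g' = -0.440 → ψ₁ = 0.394
  ψ₁ = 0.394: g = -0.0004, g' = -0.424 → ψ₁ = 0.393
Converged at ψ₁ = 0.393.
Drum-1 compositions:
  benzene: x = 0.445, y = 0.752
  toluene: x = 0.289, y = 0.180
  p-xylene: x = 0.266, y = 0.068
Drum-2 feed = drum-1 liquid: z₂ = (0.4454, 0.2886, 0.2659).
Drum 2:
Rachford–Rice: g(ψ₂) = Σ zᵢ(Kᵢ−1)/(1+ψ₂(Kᵢ−1)) = 0.
Feasibility: ΣzᵢKᵢ = 1.530, Σzᵢ/Kᵢ = 1.158 — both > 1, two phases present.
Iterate (Newton) starting at ψ₂ = 0.6:
  ψ₂ = 0.600: g = 0.0919, g' = -0.542 → ψ₂ = 0.770
  ψ₂ = 0.770: g = -0.0022, g' = -0.581 → ψ₂ = 0.766
Converged at ψ₂ = 0.766.
  benzene: x = 0.201, y = 0.520
  toluene: x = 0.299, y = 0.285
  p-xylene: x = 0.500, y = 0.194

y_p-xylene (drum 2) = 0.194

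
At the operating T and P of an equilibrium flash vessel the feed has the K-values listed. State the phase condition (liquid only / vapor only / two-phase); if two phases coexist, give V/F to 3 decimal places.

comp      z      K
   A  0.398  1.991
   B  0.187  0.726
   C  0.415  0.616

two-phase, V/F = 0.525

ΣzᵢKᵢ = 1.184; Σzᵢ/Kᵢ = 1.131.
Both exceed 1, so a two-phase solution exists.
Material balance + equilibrium reduce to Σ zᵢ(Kᵢ−1)/(1+ψ(Kᵢ−1)) = 0.
Newton iteration, ψ⁰ = 0.52:
  ψ = 0.520: g = 0.0014, g' = -0.285 → ψ = 0.525
Converged at ψ = 0.525.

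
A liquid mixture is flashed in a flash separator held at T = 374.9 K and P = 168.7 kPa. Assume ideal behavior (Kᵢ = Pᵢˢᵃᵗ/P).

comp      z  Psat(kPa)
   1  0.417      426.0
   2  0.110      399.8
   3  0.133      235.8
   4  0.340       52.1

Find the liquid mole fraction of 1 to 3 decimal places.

x_1 = 0.207

Raoult's law: Kᵢ = Pᵢˢᵃᵗ/P = Pᵢˢᵃᵗ/168.7.
  K_1 = 426.0/168.7 = 2.52519, K_2 = 399.8/168.7 = 2.36989, K_3 = 235.8/168.7 = 1.39775, K_4 = 52.1/168.7 = 0.30883
Iterate (Newton) starting at β = 0.5:
  β = 0.500: g = 0.1353, g' = -0.779 → β = 0.674
  β = 0.674: g = -0.0060, g' = -0.874 → β = 0.667
Converged at β = 0.667.
Compositions from xᵢ = zᵢ/(1+β(Kᵢ−1)), yᵢ = Kᵢxᵢ:
  1: x = 0.207, y = 0.522
  2: x = 0.057, y = 0.136
  3: x = 0.105, y = 0.147
  4: x = 0.631, y = 0.195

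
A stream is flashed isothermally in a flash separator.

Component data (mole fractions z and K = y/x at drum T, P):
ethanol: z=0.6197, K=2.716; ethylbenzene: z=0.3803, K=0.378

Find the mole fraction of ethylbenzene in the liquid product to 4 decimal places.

Rachford–Rice: g(β) = Σ zᵢ(Kᵢ−1)/(1+β(Kᵢ−1)) = 0.
Check two-phase: ΣzᵢKᵢ = 1.8269 > 1 and Σzᵢ/Kᵢ = 1.2343 > 1, so g(0) = 0.8269 > 0 and g(1) = -0.2343 < 0.
Binary case is linear: z₁(K₁−1)(1+β(K₂−1)) + z₂(K₂−1)(1+β(K₁−1)) = 0
⇒ β = [z₁(K₁−1)+z₂(K₂−1)] / [−(K₁−1)(K₂−1)] = 0.82686/1.06735 = 0.7747
Compositions from xᵢ = zᵢ/(1+β(Kᵢ−1)), yᵢ = Kᵢxᵢ:
  ethanol: x = 0.2660, y = 0.7226
  ethylbenzene: x = 0.7340, y = 0.2774

x_ethylbenzene = 0.7340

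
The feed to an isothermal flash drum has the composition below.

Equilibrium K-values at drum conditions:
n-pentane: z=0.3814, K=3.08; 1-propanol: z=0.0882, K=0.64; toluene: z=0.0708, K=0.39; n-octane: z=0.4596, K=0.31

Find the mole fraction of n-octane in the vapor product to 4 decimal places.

Newton iteration, V/F⁰ = 0.41:
  V/F = 0.4100: g = -0.10890, g' = -0.9688 → V/F = 0.2976
  V/F = 0.2976: g = 0.00261, g' = -1.0297 → V/F = 0.3001
Converged at V/F = 0.3001.
Compositions from xᵢ = zᵢ/(1+V/F(Kᵢ−1)), yᵢ = Kᵢxᵢ:
  n-pentane: x = 0.2348, y = 0.7232
  1-propanol: x = 0.0989, y = 0.0633
  toluene: x = 0.0867, y = 0.0338
  n-octane: x = 0.5796, y = 0.1797

y_n-octane = 0.1797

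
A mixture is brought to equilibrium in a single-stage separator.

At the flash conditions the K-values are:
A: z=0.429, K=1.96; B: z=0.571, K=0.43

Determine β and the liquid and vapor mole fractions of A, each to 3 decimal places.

Let β = V/F and solve Σ zᵢ(Kᵢ−1)/(1+β(Kᵢ−1)) = 0.
Feasibility: ΣzᵢKᵢ = 1.086, Σzᵢ/Kᵢ = 1.547 — both > 1, two phases present.
Binary case is linear: z₁(K₁−1)(1+β(K₂−1)) + z₂(K₂−1)(1+β(K₁−1)) = 0
⇒ β = [z₁(K₁−1)+z₂(K₂−1)] / [−(K₁−1)(K₂−1)] = 0.0864/0.5472 = 0.158
Compositions from xᵢ = zᵢ/(1+β(Kᵢ−1)), yᵢ = Kᵢxᵢ:
  A: x = 0.373, y = 0.730
  B: x = 0.627, y = 0.270

β = 0.158, x_A = 0.373, y_A = 0.730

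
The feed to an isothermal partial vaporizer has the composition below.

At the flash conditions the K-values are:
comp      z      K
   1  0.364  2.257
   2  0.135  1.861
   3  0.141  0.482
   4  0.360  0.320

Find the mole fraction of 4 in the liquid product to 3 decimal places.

Let ψ = V/F and solve Σ zᵢ(Kᵢ−1)/(1+ψ(Kᵢ−1)) = 0.
g(0) = ΣzᵢKᵢ − 1 = 0.256 and g(1) = 1 − Σzᵢ/Kᵢ = -0.651, so a root lies in (0, 1).
Iterate (Newton) starting at ψ = 0.5:
  ψ = 0.500: g = -0.1073, g' = -0.717 → ψ = 0.350
  ψ = 0.350: g = -0.0037, g' = -0.680 → ψ = 0.345
Converged at ψ = 0.345.
Compositions from xᵢ = zᵢ/(1+ψ(Kᵢ−1)), yᵢ = Kᵢxᵢ:
  1: x = 0.254, y = 0.573
  2: x = 0.104, y = 0.194
  3: x = 0.172, y = 0.083
  4: x = 0.470, y = 0.151

x_4 = 0.470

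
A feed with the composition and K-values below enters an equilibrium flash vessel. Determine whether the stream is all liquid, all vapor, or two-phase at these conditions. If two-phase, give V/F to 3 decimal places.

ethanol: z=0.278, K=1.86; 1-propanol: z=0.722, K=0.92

all vapor

ΣzᵢKᵢ = 1.181; Σzᵢ/Kᵢ = 0.934.
Since Σzᵢ/Kᵢ < 1 the mixture is above its dew point — single vapor phase.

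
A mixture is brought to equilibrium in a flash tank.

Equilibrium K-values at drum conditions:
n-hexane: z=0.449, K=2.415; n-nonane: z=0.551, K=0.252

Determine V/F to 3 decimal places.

Material balance + equilibrium reduce to Σ zᵢ(Kᵢ−1)/(1+V/F(Kᵢ−1)) = 0.
Feasibility: ΣzᵢKᵢ = 1.223, Σzᵢ/Kᵢ = 2.372 — both > 1, two phases present.
Binary case is linear: z₁(K₁−1)(1+V/F(K₂−1)) + z₂(K₂−1)(1+V/F(K₁−1)) = 0
⇒ V/F = [z₁(K₁−1)+z₂(K₂−1)] / [−(K₁−1)(K₂−1)] = 0.2232/1.0584 = 0.211

V/F = 0.211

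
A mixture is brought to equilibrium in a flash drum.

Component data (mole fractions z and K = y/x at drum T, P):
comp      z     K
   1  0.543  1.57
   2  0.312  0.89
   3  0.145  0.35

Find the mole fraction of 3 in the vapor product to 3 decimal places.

Material balance + equilibrium reduce to Σ zᵢ(Kᵢ−1)/(1+β(Kᵢ−1)) = 0.
Check two-phase: ΣzᵢKᵢ = 1.181 > 1 and Σzᵢ/Kᵢ = 1.111 > 1, so g(0) = 0.181 > 0 and g(1) = -0.111 < 0.
Newton iteration, β⁰ = 0.68:
  β = 0.680: g = 0.0171, g' = -0.293 → β = 0.738
  β = 0.738: g = -0.0007, g' = -0.318 → β = 0.736
Converged at β = 0.736.
Compositions from xᵢ = zᵢ/(1+β(Kᵢ−1)), yᵢ = Kᵢxᵢ:
  1: x = 0.383, y = 0.601
  2: x = 0.339, y = 0.302
  3: x = 0.278, y = 0.097

y_3 = 0.097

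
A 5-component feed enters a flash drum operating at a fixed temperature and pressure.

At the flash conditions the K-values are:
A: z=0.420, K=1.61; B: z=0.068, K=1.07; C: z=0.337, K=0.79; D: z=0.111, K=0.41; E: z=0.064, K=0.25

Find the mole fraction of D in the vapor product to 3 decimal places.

Newton iteration, ψ⁰ = 0.5:
  ψ = 0.500: g = -0.0478, g' = -0.281 → ψ = 0.329
  ψ = 0.329: g = -0.0031, g' = -0.249 → ψ = 0.317
Converged at ψ = 0.317.
Compositions from xᵢ = zᵢ/(1+ψ(Kᵢ−1)), yᵢ = Kᵢxᵢ:
  A: x = 0.352, y = 0.567
  B: x = 0.067, y = 0.071
  C: x = 0.361, y = 0.285
  D: x = 0.137, y = 0.056
  E: x = 0.084, y = 0.021

y_D = 0.056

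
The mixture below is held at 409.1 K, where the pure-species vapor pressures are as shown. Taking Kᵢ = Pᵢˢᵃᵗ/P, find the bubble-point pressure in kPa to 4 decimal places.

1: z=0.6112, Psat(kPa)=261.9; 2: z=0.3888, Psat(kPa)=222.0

At the bubble point ψ → 0, so ΣzᵢKᵢ = 1 with Kᵢ = Pᵢˢᵃᵗ/P ⇒ P = ΣzᵢPᵢˢᵃᵗ.
P = 0.6112·261.9 + 0.3888·222.0 = 246.3869 kPa

Pbub = 246.3869 kPa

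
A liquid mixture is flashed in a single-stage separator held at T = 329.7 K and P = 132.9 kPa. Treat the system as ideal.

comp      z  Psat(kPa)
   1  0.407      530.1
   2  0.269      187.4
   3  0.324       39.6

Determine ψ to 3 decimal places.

ψ = 0.731

Raoult's law: Kᵢ = Pᵢˢᵃᵗ/P = Pᵢˢᵃᵗ/132.9.
  K_1 = 530.1/132.9 = 3.98871, K_2 = 187.4/132.9 = 1.41008, K_3 = 39.6/132.9 = 0.29797
Let ψ = V/F and solve Σ zᵢ(Kᵢ−1)/(1+ψ(Kᵢ−1)) = 0.
g(0) = ΣzᵢKᵢ − 1 = 1.099 and g(1) = 1 − Σzᵢ/Kᵢ = -0.380, so a root lies in (0, 1).
Newton–Raphson from ψ = 0.31:
  ψ = 0.310: g = 0.4385, g' = -1.276 → ψ = 0.654
  ψ = 0.654: g = 0.0785, g' = -0.990 → ψ = 0.733
  ψ = 0.733: g = -0.0024, g' = -1.061 → ψ = 0.731
Converged at ψ = 0.731.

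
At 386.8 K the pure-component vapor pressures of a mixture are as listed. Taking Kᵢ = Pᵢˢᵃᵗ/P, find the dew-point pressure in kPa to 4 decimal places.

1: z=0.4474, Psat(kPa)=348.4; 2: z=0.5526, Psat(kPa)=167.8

Pdew = 218.4664 kPa

At the dew point ψ → 1, so Σzᵢ/Kᵢ = 1 with Kᵢ = Pᵢˢᵃᵗ/P ⇒ 1/P = Σzᵢ/Pᵢˢᵃᵗ.
1/P = 0.4474/348.4 + 0.5526/167.8 = 0.0045774 ⇒ P = 218.4664 kPa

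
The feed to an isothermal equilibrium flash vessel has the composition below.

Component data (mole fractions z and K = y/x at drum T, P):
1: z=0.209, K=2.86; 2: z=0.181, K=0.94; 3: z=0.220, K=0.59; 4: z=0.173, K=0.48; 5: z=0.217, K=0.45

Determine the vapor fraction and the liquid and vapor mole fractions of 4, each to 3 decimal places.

ψ = 0.102, x_4 = 0.183, y_4 = 0.088

Material balance + equilibrium reduce to Σ zᵢ(Kᵢ−1)/(1+ψ(Kᵢ−1)) = 0.
g(0) = ΣzᵢKᵢ − 1 = 0.078 and g(1) = 1 − Σzᵢ/Kᵢ = -0.481, so a root lies in (0, 1).
Newton iteration, ψ⁰ = 0.5:
  ψ = 0.500: g = -0.2094, g' = -0.464 → ψ = 0.048
  ψ = 0.048: g = 0.0389, g' = -0.766 → ψ = 0.099
  ψ = 0.099: g = 0.0022, g' = -0.682 → ψ = 0.102
Converged at ψ = 0.102.
Compositions from xᵢ = zᵢ/(1+ψ(Kᵢ−1)), yᵢ = Kᵢxᵢ:
  1: x = 0.176, y = 0.502
  2: x = 0.182, y = 0.171
  3: x = 0.230, y = 0.135
  4: x = 0.183, y = 0.088
  5: x = 0.230, y = 0.103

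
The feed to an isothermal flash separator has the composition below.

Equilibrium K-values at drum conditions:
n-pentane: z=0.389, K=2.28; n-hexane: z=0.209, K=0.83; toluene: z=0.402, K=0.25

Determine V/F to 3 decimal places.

V/F = 0.207

Material balance + equilibrium reduce to Σ zᵢ(Kᵢ−1)/(1+V/F(Kᵢ−1)) = 0.
Feasibility: ΣzᵢKᵢ = 1.161, Σzᵢ/Kᵢ = 2.030 — both > 1, two phases present.
Newton iteration, V/F⁰ = 0.69:
  V/F = 0.690: g = -0.4007, g' = -1.159 → V/F = 0.344
  V/F = 0.344: g = -0.0985, g' = -0.725 → V/F = 0.208
  V/F = 0.208: g = -0.0010, g' = -0.721 → V/F = 0.207
Converged at V/F = 0.207.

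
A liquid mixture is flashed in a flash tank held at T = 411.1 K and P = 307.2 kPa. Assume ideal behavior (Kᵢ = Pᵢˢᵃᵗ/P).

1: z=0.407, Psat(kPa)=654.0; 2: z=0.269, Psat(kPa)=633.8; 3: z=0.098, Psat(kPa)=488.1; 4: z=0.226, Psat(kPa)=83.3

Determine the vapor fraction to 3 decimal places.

ψ = 0.841

Raoult's law: Kᵢ = Pᵢˢᵃᵗ/P = Pᵢˢᵃᵗ/307.2.
  K_1 = 654.0/307.2 = 2.12891, K_2 = 633.8/307.2 = 2.06315, K_3 = 488.1/307.2 = 1.58887, K_4 = 83.3/307.2 = 0.27116
Material balance + equilibrium reduce to Σ zᵢ(Kᵢ−1)/(1+ψ(Kᵢ−1)) = 0.
Feasibility: ΣzᵢKᵢ = 1.638, Σzᵢ/Kᵢ = 1.217 — both > 1, two phases present.
Newton iteration, ψ⁰ = 0.58:
  ψ = 0.580: g = 0.2122, g' = -0.685 → ψ = 0.890
  ψ = 0.890: g = -0.0547, g' = -1.196 → ψ = 0.844
  ψ = 0.844: g = -0.0036, g' = -1.047 → ψ = 0.841
Converged at ψ = 0.841.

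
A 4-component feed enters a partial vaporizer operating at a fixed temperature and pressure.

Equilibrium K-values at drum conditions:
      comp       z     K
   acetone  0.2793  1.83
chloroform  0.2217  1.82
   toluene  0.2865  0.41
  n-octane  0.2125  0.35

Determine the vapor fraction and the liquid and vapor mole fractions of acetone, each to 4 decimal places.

ψ = 0.2092, x_acetone = 0.2380, y_acetone = 0.4355

Newton–Raphson from ψ = 0.5:
  ψ = 0.5000: g = -0.15163, g' = -0.5688 → ψ = 0.2334
  ψ = 0.2334: g = -0.01207, g' = -0.4989 → ψ = 0.2092
Converged at ψ = 0.2092.
Compositions from xᵢ = zᵢ/(1+ψ(Kᵢ−1)), yᵢ = Kᵢxᵢ:
  acetone: x = 0.2380, y = 0.4355
  chloroform: x = 0.1892, y = 0.3444
  toluene: x = 0.3268, y = 0.1340
  n-octane: x = 0.2459, y = 0.0861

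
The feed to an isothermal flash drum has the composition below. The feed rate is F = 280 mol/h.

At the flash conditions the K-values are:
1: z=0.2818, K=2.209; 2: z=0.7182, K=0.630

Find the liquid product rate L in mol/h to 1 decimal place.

Material balance + equilibrium reduce to Σ zᵢ(Kᵢ−1)/(1+ψ(Kᵢ−1)) = 0.
g(0) = ΣzᵢKᵢ − 1 = 0.0750 and g(1) = 1 − Σzᵢ/Kᵢ = -0.2676, so a root lies in (0, 1).
Binary case is linear: z₁(K₁−1)(1+ψ(K₂−1)) + z₂(K₂−1)(1+ψ(K₁−1)) = 0
⇒ ψ = [z₁(K₁−1)+z₂(K₂−1)] / [−(K₁−1)(K₂−1)] = 0.07496/0.44733 = 0.1676
Then V = ψ·F = 0.1676·280 = 46.9 mol/h and L = F − V = 233.1 mol/h.

L = 233.1 mol/h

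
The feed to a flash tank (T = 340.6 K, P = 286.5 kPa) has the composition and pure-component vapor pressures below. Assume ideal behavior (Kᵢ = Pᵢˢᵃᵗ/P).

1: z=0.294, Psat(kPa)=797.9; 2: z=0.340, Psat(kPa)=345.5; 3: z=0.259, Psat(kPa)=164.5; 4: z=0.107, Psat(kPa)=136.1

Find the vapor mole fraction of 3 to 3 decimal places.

Raoult's law: Kᵢ = Pᵢˢᵃᵗ/P = Pᵢˢᵃᵗ/286.5.
  K_1 = 797.9/286.5 = 2.78499, K_2 = 345.5/286.5 = 1.20593, K_3 = 164.5/286.5 = 0.57417, K_4 = 136.1/286.5 = 0.47504
Let ψ = V/F and solve Σ zᵢ(Kᵢ−1)/(1+ψ(Kᵢ−1)) = 0.
Feasibility: ΣzᵢKᵢ = 1.428, Σzᵢ/Kᵢ = 1.064 — both > 1, two phases present.
Newton iteration, ψ⁰ = 0.59:
  ψ = 0.590: g = 0.0894, g' = -0.379 → ψ = 0.826
  ψ = 0.826: g = 0.0028, g' = -0.367 → ψ = 0.833
Converged at ψ = 0.833.
Compositions from xᵢ = zᵢ/(1+ψ(Kᵢ−1)), yᵢ = Kᵢxᵢ:
  1: x = 0.118, y = 0.329
  2: x = 0.290, y = 0.350
  3: x = 0.401, y = 0.230
  4: x = 0.190, y = 0.090

y_3 = 0.230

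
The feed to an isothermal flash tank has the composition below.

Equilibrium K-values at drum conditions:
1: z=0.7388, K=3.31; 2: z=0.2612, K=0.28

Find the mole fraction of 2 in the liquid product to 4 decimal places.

Let β = V/F and solve Σ zᵢ(Kᵢ−1)/(1+β(Kᵢ−1)) = 0.
g(0) = ΣzᵢKᵢ − 1 = 1.5186 and g(1) = 1 − Σzᵢ/Kᵢ = -0.1561, so a root lies in (0, 1).
Binary case is linear: z₁(K₁−1)(1+β(K₂−1)) + z₂(K₂−1)(1+β(K₁−1)) = 0
⇒ β = [z₁(K₁−1)+z₂(K₂−1)] / [−(K₁−1)(K₂−1)] = 1.51856/1.66320 = 0.9130
Compositions from xᵢ = zᵢ/(1+β(Kᵢ−1)), yᵢ = Kᵢxᵢ:
  1: x = 0.2376, y = 0.7865
  2: x = 0.7624, y = 0.2135

x_2 = 0.7624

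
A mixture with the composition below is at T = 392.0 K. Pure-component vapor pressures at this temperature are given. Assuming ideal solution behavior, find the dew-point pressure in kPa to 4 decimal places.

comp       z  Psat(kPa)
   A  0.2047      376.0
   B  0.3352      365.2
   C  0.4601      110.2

Pdew = 177.3866 kPa

At the dew point ψ → 1, so Σzᵢ/Kᵢ = 1 with Kᵢ = Pᵢˢᵃᵗ/P ⇒ 1/P = Σzᵢ/Pᵢˢᵃᵗ.
1/P = 0.2047/376.0 + 0.3352/365.2 + 0.4601/110.2 = 0.0056374 ⇒ P = 177.3866 kPa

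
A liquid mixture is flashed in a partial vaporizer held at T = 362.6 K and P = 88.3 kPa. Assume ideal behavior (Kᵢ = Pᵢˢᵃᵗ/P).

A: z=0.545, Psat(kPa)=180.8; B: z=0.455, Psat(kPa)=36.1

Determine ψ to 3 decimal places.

ψ = 0.488

Raoult's law: Kᵢ = Pᵢˢᵃᵗ/P = Pᵢˢᵃᵗ/88.3.
  K_A = 180.8/88.3 = 2.04757, K_B = 36.1/88.3 = 0.40883
Rachford–Rice: g(ψ) = Σ zᵢ(Kᵢ−1)/(1+ψ(Kᵢ−1)) = 0.
Feasibility: ΣzᵢKᵢ = 1.302, Σzᵢ/Kᵢ = 1.379 — both > 1, two phases present.
Newton iteration, ψ⁰ = 0.5:
  ψ = 0.500: g = -0.0072, g' = -0.578 → ψ = 0.488
Converged at ψ = 0.488.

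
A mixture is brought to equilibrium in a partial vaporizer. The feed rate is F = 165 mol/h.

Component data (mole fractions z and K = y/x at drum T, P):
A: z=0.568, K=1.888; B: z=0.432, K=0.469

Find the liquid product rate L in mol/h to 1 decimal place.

Rachford–Rice: g(ψ) = Σ zᵢ(Kᵢ−1)/(1+ψ(Kᵢ−1)) = 0.
Check two-phase: ΣzᵢKᵢ = 1.275 > 1 and Σzᵢ/Kᵢ = 1.222 > 1, so g(0) = 0.275 > 0 and g(1) = -0.222 < 0.
Binary case is linear: z₁(K₁−1)(1+ψ(K₂−1)) + z₂(K₂−1)(1+ψ(K₁−1)) = 0
⇒ ψ = [z₁(K₁−1)+z₂(K₂−1)] / [−(K₁−1)(K₂−1)] = 0.2750/0.4715 = 0.583
Then V = ψ·F = 0.5832·165 = 96.2 mol/h and L = F − V = 68.8 mol/h.

L = 68.8 mol/h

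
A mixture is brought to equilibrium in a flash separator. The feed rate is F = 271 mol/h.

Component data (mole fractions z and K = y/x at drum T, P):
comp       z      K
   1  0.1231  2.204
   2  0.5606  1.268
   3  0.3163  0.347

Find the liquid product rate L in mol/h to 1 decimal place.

Material balance + equilibrium reduce to Σ zᵢ(Kᵢ−1)/(1+β(Kᵢ−1)) = 0.
g(0) = ΣzᵢKᵢ − 1 = 0.0919 and g(1) = 1 − Σzᵢ/Kᵢ = -0.4095, so a root lies in (0, 1).
Newton iteration, β⁰ = 0.5:
  β = 0.5000: g = -0.08167, g' = -0.3982 → β = 0.2949
  β = 0.2949: g = -0.00719, g' = -0.3386 → β = 0.2737
  β = 0.2737: g = -0.00003, g' = -0.3359 → β = 0.2736
Converged at β = 0.2736.
Then V = β·F = 0.2736·271 = 74.1 mol/h and L = F − V = 196.9 mol/h.

L = 196.9 mol/h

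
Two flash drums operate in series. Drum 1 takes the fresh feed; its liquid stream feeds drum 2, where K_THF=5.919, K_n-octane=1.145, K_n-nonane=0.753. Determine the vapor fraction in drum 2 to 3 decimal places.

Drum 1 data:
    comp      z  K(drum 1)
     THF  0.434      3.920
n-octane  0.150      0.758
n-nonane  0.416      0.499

V/F (drum 2) = 0.569

Drum 1:
Let ψ₁ = V/F and solve Σ zᵢ(Kᵢ−1)/(1+ψ₁(Kᵢ−1)) = 0.
Feasibility: ΣzᵢKᵢ = 2.023, Σzᵢ/Kᵢ = 1.142 — both > 1, two phases present.
Newton–Raphson from ψ₁ = 0.5:
  ψ₁ = 0.500: g = 0.1958, g' = -0.809 → ψ₁ = 0.742
  ψ₁ = 0.742: g = 0.0242, g' = -0.647 → ψ₁ = 0.779
  ψ₁ = 0.779: g = 0.0002, g' = -0.639 → ψ₁ = 0.780
Converged at ψ₁ = 0.780.
Drum-1 compositions:
  THF: x = 0.132, y = 0.519
  n-octane: x = 0.185, y = 0.140
  n-nonane: x = 0.683, y = 0.341
Drum-2 feed = drum-1 liquid: z₂ = (0.1325, 0.1849, 0.6827).
Drum 2:
Let ψ₂ = V/F and solve Σ zᵢ(Kᵢ−1)/(1+ψ₂(Kᵢ−1)) = 0.
Check two-phase: ΣzᵢKᵢ = 1.510 > 1 and Σzᵢ/Kᵢ = 1.090 > 1, so g(0) = 0.510 > 0 and g(1) = -0.090 < 0.
Newton–Raphson from ψ₂ = 0.53:
  ψ₂ = 0.530: g = 0.0115, g' = -0.305 → ψ₂ = 0.568
  ψ₂ = 0.568: g = 0.0004, g' = -0.282 → ψ₂ = 0.569
Converged at ψ₂ = 0.569.
  THF: x = 0.035, y = 0.206
  n-octane: x = 0.171, y = 0.196
  n-nonane: x = 0.794, y = 0.598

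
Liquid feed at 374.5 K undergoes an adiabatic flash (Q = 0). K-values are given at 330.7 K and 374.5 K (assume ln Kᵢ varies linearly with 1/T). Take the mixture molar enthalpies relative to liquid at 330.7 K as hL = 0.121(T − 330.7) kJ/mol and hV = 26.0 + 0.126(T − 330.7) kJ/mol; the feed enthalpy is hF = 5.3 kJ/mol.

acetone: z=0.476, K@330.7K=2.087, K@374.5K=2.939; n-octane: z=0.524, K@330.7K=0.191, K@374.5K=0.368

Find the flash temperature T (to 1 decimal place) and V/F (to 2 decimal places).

T = 337.4 K, V/F = 0.17

Adiabatic flash: solve Rachford–Rice at each trial T, then check hF = ψ·hV(T) + (1−ψ)·hL(T).
  T = 330.7 K: K = (2.087, 0.191), RR gives ψ = 0.106, H_out = 2.764 kJ/mol
  T = 374.5 K: K = (2.939, 0.368), RR gives ψ = 0.483, H_out = 17.962 kJ/mol
  T = 352.6 K: K = (2.503, 0.271), RR gives ψ = 0.304, H_out = 10.586 kJ/mol
  T = 341.6 K: K = (2.291, 0.228), RR gives ψ = 0.211, H_out = 6.820 kJ/mol
  T = 336.1 K: K = (2.187, 0.209), RR gives ψ = 0.161, H_out = 4.831 kJ/mol
  T = 338.9 K: K = (2.240, 0.219), RR gives ψ = 0.187, H_out = 5.856 kJ/mol
  T = 337.5 K: K = (2.214, 0.214), RR gives ψ = 0.174, H_out = 5.347 kJ/mol
Linear interpolation between T = 336.1 (H_out = 4.831) and T = 337.5 (H_out = 5.347) on hF = 5.3 gives T ≈ 337.4 K, at which ψ = 0.17.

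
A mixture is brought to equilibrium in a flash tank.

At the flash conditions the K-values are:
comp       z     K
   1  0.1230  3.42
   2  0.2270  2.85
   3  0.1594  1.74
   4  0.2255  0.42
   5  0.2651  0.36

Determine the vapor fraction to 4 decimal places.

Newton–Raphson from ψ = 0.4:
  ψ = 0.4000: g = 0.08527, g' = -0.8193 → ψ = 0.5041
  ψ = 0.5041: g = 0.00201, g' = -0.7886 → ψ = 0.5066
Converged at ψ = 0.5066.

ψ = 0.5066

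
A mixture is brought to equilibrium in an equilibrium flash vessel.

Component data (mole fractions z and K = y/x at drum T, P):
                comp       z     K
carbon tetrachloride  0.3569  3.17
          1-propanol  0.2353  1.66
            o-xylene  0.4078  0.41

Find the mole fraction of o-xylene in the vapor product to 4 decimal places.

y_o-xylene = 0.2863

Let ψ = V/F and solve Σ zᵢ(Kᵢ−1)/(1+ψ(Kᵢ−1)) = 0.
g(0) = ΣzᵢKᵢ − 1 = 0.6892 and g(1) = 1 − Σzᵢ/Kᵢ = -0.2490, so a root lies in (0, 1).
Newton iteration, ψ⁰ = 0.5:
  ψ = 0.5000: g = 0.14694, g' = -0.7301 → ψ = 0.7012
  ψ = 0.7012: g = 0.00289, g' = -0.7252 → ψ = 0.7052
Converged at ψ = 0.7052.
Compositions from xᵢ = zᵢ/(1+ψ(Kᵢ−1)), yᵢ = Kᵢxᵢ:
  carbon tetrachloride: x = 0.1410, y = 0.4471
  1-propanol: x = 0.1606, y = 0.2665
  o-xylene: x = 0.6984, y = 0.2863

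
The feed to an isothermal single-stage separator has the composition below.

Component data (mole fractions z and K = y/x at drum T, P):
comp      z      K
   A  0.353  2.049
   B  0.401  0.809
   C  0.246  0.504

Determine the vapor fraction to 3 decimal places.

Let ψ = V/F and solve Σ zᵢ(Kᵢ−1)/(1+ψ(Kᵢ−1)) = 0.
g(0) = ΣzᵢKᵢ − 1 = 0.172 and g(1) = 1 − Σzᵢ/Kᵢ = -0.156, so a root lies in (0, 1).
Iterate (Newton) starting at ψ = 0.5:
  ψ = 0.500: g = -0.0040, g' = -0.292 → ψ = 0.486
Converged at ψ = 0.486.

ψ = 0.486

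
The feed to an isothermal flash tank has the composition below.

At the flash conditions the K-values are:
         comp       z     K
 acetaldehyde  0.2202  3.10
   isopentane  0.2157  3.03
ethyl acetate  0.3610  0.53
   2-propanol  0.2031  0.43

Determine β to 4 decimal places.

Newton iteration, β⁰ = 0.5:
  β = 0.5000: g = 0.05917, g' = -0.7153 → β = 0.5827
  β = 0.5827: g = 0.00153, g' = -0.6821 → β = 0.5850
Converged at β = 0.5850.

β = 0.5850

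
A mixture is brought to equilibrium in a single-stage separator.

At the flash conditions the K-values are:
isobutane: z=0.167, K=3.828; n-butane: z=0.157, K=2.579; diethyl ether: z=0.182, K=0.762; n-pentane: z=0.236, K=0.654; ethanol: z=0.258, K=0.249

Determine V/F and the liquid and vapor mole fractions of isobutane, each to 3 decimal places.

V/F = 0.343, x_isobutane = 0.085, y_isobutane = 0.325

Rachford–Rice: g(V/F) = Σ zᵢ(Kᵢ−1)/(1+V/F(Kᵢ−1)) = 0.
Feasibility: ΣzᵢKᵢ = 1.401, Σzᵢ/Kᵢ = 1.740 — both > 1, two phases present.
Newton iteration, V/F⁰ = 0.48:
  V/F = 0.480: g = -0.1084, g' = -0.777 → V/F = 0.340
  V/F = 0.340: g = 0.0019, g' = -0.823 → V/F = 0.343
Converged at V/F = 0.343.
Compositions from xᵢ = zᵢ/(1+V/F(Kᵢ−1)), yᵢ = Kᵢxᵢ:
  isobutane: x = 0.085, y = 0.325
  n-butane: x = 0.102, y = 0.263
  diethyl ether: x = 0.198, y = 0.151
  n-pentane: x = 0.268, y = 0.175
  ethanol: x = 0.347, y = 0.087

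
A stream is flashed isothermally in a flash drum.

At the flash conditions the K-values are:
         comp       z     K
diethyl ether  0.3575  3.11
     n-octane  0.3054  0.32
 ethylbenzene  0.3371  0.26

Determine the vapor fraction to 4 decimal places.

ψ = 0.1978

Let ψ = V/F and solve Σ zᵢ(Kᵢ−1)/(1+ψ(Kᵢ−1)) = 0.
g(0) = ΣzᵢKᵢ − 1 = 0.2972 and g(1) = 1 − Σzᵢ/Kᵢ = -1.3659, so a root lies in (0, 1).
Iterate (Newton) starting at ψ = 0.5:
  ψ = 0.5000: g = -0.34355, g' = -1.1662 → ψ = 0.2054
  ψ = 0.2054: g = -0.00931, g' = -1.2221 → ψ = 0.1978
Converged at ψ = 0.1978.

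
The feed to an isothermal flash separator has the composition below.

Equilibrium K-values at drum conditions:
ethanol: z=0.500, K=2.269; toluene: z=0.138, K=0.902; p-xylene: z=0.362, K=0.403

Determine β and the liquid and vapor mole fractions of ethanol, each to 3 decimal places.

β = 0.616, x_ethanol = 0.281, y_ethanol = 0.637

Let β = V/F and solve Σ zᵢ(Kᵢ−1)/(1+β(Kᵢ−1)) = 0.
Check two-phase: ΣzᵢKᵢ = 1.405 > 1 and Σzᵢ/Kᵢ = 1.272 > 1, so g(0) = 0.405 > 0 and g(1) = -0.272 < 0.
Iterate (Newton) starting at β = 0.41:
  β = 0.410: g = 0.1171, g' = -0.576 → β = 0.613
  β = 0.613: g = 0.0015, g' = -0.577 → β = 0.616
Converged at β = 0.616.
Compositions from xᵢ = zᵢ/(1+β(Kᵢ−1)), yᵢ = Kᵢxᵢ:
  ethanol: x = 0.281, y = 0.637
  toluene: x = 0.147, y = 0.132
  p-xylene: x = 0.572, y = 0.231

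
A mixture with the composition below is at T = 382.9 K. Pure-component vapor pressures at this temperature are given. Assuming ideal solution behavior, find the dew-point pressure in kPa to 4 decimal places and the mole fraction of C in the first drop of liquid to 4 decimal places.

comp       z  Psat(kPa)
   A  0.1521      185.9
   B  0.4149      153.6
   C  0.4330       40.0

At the dew point ψ → 1, so Σzᵢ/Kᵢ = 1 with Kᵢ = Pᵢˢᵃᵗ/P ⇒ 1/P = Σzᵢ/Pᵢˢᵃᵗ.
1/P = 0.1521/185.9 + 0.4149/153.6 + 0.4330/40.0 = 0.0143444 ⇒ P = 69.7138 kPa
xᵢ = zᵢP/Pᵢˢᵃᵗ ⇒ x_C = 0.4330·69.7138/40.0 = 0.7547

Pdew = 69.7138 kPa, x_C = 0.7547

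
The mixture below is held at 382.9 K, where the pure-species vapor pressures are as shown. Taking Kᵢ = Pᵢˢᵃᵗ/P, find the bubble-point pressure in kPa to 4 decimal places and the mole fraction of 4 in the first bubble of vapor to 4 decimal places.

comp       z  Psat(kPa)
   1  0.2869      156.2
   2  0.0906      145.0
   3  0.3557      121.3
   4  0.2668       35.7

Pbub = 110.6219 kPa, y_4 = 0.0861

At the bubble point ψ → 0, so ΣzᵢKᵢ = 1 with Kᵢ = Pᵢˢᵃᵗ/P ⇒ P = ΣzᵢPᵢˢᵃᵗ.
P = 0.2869·156.2 + 0.0906·145.0 + 0.3557·121.3 + 0.2668·35.7 = 110.6219 kPa
yᵢ = zᵢPᵢˢᵃᵗ/P ⇒ y_4 = 0.2668·35.7/110.6219 = 0.0861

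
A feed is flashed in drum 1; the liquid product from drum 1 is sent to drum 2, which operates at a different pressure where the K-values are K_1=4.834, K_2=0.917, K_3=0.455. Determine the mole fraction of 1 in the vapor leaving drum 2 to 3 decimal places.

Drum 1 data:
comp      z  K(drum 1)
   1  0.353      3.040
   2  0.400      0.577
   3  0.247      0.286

Drum 1:
Rachford–Rice: g(ψ₁) = Σ zᵢ(Kᵢ−1)/(1+ψ₁(Kᵢ−1)) = 0.
Feasibility: ΣzᵢKᵢ = 1.375, Σzᵢ/Kᵢ = 1.673 — both > 1, two phases present.
Iterate (Newton) starting at ψ₁ = 0.31:
  ψ₁ = 0.310: g = 0.0199, g' = -0.854 → ψ₁ = 0.333
  ψ₁ = 0.333: g = 0.0002, g' = -0.834 → ψ₁ = 0.334
Converged at ψ₁ = 0.334.
Drum-1 compositions:
  1: x = 0.210, y = 0.639
  2: x = 0.466, y = 0.269
  3: x = 0.324, y = 0.093
Drum-2 feed = drum-1 liquid: z₂ = (0.2100, 0.4657, 0.3242).
Drum 2:
Let ψ₂ = V/F and solve Σ zᵢ(Kᵢ−1)/(1+ψ₂(Kᵢ−1)) = 0.
Feasibility: ΣzᵢKᵢ = 1.590, Σzᵢ/Kᵢ = 1.264 — both > 1, two phases present.
Iterate (Newton) starting at ψ₂ = 0.5:
  ψ₂ = 0.500: g = -0.0071, g' = -0.548 → ψ₂ = 0.487
Converged at ψ₂ = 0.487.
  1: x = 0.073, y = 0.354
  2: x = 0.485, y = 0.445
  3: x = 0.441, y = 0.201

y_1 (drum 2) = 0.354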